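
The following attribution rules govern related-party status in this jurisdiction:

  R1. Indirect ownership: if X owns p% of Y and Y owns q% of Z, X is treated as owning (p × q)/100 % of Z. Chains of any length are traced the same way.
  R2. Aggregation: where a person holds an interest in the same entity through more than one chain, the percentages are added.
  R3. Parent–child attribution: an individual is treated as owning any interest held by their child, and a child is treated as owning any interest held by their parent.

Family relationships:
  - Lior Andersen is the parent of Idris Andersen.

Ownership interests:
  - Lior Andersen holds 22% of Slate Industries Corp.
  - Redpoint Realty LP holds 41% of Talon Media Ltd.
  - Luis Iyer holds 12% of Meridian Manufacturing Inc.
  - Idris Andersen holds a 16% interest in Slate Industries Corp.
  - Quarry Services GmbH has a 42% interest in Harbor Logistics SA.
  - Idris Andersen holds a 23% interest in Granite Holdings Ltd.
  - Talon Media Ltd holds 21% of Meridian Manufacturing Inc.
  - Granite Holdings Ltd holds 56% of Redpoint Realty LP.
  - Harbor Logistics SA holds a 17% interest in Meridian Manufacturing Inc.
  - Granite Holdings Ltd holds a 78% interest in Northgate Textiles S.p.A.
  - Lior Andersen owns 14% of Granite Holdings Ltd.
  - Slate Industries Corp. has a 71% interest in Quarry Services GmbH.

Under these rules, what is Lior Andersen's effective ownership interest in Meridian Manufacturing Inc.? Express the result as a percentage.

By parent–child attribution (R3), Lior Andersen is treated as also owning Idris Andersen's interest in Granite Holdings Ltd, giving 14% + 23% = 37%.
By parent–child attribution (R3), Lior Andersen is treated as also owning Idris Andersen's interest in Slate Industries Corp, giving 22% + 16% = 38%.
Chain via Granite Holdings Ltd → Redpoint Realty LP → Talon Media Ltd (R1): 37% × 56% × 41% × 21% = 1.783992% of Meridian Manufacturing Inc.
Chain via Slate Industries Corp. → Quarry Services GmbH → Harbor Logistics SA (R1): 38% × 71% × 42% × 17% = 1.926372% of Meridian Manufacturing Inc.
Aggregating (R2): 1.783992% + 1.926372% = 3.710364%.

3.710364%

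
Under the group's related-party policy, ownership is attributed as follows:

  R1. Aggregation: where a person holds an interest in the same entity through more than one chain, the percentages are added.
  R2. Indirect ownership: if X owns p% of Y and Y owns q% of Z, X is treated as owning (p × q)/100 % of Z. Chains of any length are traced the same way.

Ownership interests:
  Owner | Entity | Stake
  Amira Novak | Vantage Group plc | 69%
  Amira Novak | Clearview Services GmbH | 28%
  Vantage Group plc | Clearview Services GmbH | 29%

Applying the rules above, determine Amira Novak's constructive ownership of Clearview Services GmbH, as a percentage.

Chain via Vantage Group plc (R2): 69% × 29% = 20.01% of Clearview Services GmbH.
Direct interest in Clearview Services GmbH: 28%.
Aggregating (R1): 20.01% + 28% = 48.01%.

48.01%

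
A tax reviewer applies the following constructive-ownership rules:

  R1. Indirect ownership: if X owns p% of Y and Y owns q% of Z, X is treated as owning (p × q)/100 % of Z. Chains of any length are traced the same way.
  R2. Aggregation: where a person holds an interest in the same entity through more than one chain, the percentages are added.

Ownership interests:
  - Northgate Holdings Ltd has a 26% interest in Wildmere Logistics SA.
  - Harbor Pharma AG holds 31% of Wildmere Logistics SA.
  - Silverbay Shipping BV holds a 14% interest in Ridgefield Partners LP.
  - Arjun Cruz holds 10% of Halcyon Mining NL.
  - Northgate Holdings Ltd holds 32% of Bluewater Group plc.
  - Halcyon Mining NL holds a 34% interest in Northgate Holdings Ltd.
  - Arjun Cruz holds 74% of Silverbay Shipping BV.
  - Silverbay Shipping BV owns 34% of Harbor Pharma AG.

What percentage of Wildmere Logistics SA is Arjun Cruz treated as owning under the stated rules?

8.6836%

Chain via Halcyon Mining NL → Northgate Holdings Ltd (R1): 10% × 34% × 26% = 0.884% of Wildmere Logistics SA.
Chain via Silverbay Shipping BV → Harbor Pharma AG (R1): 74% × 34% × 31% = 7.7996% of Wildmere Logistics SA.
Aggregating (R2): 0.884% + 7.7996% = 8.6836%.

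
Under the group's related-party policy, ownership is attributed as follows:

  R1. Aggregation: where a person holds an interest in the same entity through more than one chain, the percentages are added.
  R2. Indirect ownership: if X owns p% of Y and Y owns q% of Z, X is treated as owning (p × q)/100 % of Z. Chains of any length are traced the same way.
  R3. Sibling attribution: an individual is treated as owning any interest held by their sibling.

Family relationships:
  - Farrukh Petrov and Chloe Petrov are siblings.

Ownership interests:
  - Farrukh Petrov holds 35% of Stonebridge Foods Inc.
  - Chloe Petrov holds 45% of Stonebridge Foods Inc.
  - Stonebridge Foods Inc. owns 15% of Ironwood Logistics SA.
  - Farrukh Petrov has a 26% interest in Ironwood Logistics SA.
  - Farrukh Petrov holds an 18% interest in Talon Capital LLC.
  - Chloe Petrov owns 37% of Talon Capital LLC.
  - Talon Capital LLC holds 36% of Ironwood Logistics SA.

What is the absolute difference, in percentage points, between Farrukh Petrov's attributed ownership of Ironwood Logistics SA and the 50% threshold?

7.8

By sibling attribution (R3), Farrukh Petrov is treated as also owning Chloe Petrov's interest in Talon Capital LLC, giving 18% + 37% = 55%.
By sibling attribution (R3), Farrukh Petrov is treated as also owning Chloe Petrov's interest in Stonebridge Foods Inc, giving 35% + 45% = 80%.
Chain via Talon Capital LLC (R2): 55% × 36% = 19.8% of Ironwood Logistics SA.
Chain via Stonebridge Foods Inc. (R2): 80% × 15% = 12% of Ironwood Logistics SA.
Direct interest in Ironwood Logistics SA: 26%.
Aggregating (R1): 19.8% + 12% + 26% = 57.8%.
57.8% exceeds the 50% threshold by 7.8 percentage points.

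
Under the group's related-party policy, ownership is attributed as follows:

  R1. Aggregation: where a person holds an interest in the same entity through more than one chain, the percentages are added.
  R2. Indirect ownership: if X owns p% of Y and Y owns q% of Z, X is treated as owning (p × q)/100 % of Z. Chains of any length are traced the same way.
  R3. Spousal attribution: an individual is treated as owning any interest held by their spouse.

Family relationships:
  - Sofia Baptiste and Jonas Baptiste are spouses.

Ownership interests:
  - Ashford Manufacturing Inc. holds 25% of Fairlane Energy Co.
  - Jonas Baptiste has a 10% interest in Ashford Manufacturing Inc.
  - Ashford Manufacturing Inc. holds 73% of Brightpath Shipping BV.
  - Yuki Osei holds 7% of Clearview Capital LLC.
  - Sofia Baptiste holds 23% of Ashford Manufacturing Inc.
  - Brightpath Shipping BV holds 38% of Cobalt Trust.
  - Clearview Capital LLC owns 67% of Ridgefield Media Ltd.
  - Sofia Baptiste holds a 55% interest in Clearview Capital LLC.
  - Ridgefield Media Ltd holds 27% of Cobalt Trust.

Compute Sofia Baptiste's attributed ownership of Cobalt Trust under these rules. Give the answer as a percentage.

19.1037%

By spousal attribution (R3), Sofia Baptiste is treated as also owning Jonas Baptiste's interest in Ashford Manufacturing Inc, giving 23% + 10% = 33%.
Chain via Ashford Manufacturing Inc. → Brightpath Shipping BV (R2): 33% × 73% × 38% = 9.1542% of Cobalt Trust.
Chain via Clearview Capital LLC → Ridgefield Media Ltd (R2): 55% × 67% × 27% = 9.9495% of Cobalt Trust.
Aggregating (R1): 9.1542% + 9.9495% = 19.1037%.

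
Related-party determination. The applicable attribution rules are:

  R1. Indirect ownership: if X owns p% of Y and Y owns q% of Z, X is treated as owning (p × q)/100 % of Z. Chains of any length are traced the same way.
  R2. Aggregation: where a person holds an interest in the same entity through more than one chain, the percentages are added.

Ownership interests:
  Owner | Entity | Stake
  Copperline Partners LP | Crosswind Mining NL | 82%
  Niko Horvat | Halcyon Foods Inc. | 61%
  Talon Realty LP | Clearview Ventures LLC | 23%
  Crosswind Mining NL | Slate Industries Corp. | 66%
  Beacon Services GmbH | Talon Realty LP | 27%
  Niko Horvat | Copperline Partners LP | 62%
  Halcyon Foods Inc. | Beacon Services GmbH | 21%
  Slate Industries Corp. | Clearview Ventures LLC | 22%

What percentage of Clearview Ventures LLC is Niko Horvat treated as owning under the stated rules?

8.177469%

Chain via Halcyon Foods Inc. → Beacon Services GmbH → Talon Realty LP (R1): 61% × 21% × 27% × 23% = 0.795501% of Clearview Ventures LLC.
Chain via Copperline Partners LP → Crosswind Mining NL → Slate Industries Corp. (R1): 62% × 82% × 66% × 22% = 7.381968% of Clearview Ventures LLC.
Aggregating (R2): 0.795501% + 7.381968% = 8.177469%.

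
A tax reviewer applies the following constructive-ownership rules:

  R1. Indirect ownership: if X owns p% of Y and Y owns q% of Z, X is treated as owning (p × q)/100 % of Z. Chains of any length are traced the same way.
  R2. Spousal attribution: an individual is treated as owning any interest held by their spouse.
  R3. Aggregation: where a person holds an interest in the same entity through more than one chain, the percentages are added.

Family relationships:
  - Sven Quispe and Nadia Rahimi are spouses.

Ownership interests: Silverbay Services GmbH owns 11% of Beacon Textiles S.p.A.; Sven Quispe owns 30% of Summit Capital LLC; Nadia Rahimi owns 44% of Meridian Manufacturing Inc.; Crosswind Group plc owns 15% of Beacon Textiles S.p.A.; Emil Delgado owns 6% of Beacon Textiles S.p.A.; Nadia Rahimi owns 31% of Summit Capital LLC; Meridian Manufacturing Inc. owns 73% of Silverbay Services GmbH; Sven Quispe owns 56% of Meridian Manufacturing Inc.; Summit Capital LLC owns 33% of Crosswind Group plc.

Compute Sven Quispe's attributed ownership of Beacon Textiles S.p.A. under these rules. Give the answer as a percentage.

11.0495%

By spousal attribution (R2), Sven Quispe is treated as also owning Nadia Rahimi's interest in Summit Capital LLC, giving 30% + 31% = 61%.
By spousal attribution (R2), Sven Quispe is treated as also owning Nadia Rahimi's interest in Meridian Manufacturing Inc, giving 56% + 44% = 100%.
Chain via Summit Capital LLC → Crosswind Group plc (R1): 61% × 33% × 15% = 3.0195% of Beacon Textiles S.p.A.
Chain via Meridian Manufacturing Inc. → Silverbay Services GmbH (R1): 100% × 73% × 11% = 8.03% of Beacon Textiles S.p.A.
Aggregating (R3): 3.0195% + 8.03% = 11.0495%.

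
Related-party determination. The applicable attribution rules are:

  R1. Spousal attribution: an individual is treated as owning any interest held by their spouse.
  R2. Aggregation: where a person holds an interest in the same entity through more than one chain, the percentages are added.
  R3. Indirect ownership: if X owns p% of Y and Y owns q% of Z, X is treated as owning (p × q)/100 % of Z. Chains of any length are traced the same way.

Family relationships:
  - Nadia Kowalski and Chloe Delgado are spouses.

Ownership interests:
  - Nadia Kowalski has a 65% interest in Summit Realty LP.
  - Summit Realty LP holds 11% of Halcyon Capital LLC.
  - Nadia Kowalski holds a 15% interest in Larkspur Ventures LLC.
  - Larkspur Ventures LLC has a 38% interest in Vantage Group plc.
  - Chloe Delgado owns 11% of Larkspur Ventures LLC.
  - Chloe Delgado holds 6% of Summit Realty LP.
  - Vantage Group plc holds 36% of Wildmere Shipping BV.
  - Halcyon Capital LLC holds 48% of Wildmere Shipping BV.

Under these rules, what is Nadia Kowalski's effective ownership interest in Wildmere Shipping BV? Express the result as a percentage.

By spousal attribution (R1), Nadia Kowalski is treated as also owning Chloe Delgado's interest in Larkspur Ventures LLC, giving 15% + 11% = 26%.
By spousal attribution (R1), Nadia Kowalski is treated as also owning Chloe Delgado's interest in Summit Realty LP, giving 65% + 6% = 71%.
Chain via Larkspur Ventures LLC → Vantage Group plc (R3): 26% × 38% × 36% = 3.5568% of Wildmere Shipping BV.
Chain via Summit Realty LP → Halcyon Capital LLC (R3): 71% × 11% × 48% = 3.7488% of Wildmere Shipping BV.
Aggregating (R2): 3.5568% + 3.7488% = 7.3056%.

7.3056%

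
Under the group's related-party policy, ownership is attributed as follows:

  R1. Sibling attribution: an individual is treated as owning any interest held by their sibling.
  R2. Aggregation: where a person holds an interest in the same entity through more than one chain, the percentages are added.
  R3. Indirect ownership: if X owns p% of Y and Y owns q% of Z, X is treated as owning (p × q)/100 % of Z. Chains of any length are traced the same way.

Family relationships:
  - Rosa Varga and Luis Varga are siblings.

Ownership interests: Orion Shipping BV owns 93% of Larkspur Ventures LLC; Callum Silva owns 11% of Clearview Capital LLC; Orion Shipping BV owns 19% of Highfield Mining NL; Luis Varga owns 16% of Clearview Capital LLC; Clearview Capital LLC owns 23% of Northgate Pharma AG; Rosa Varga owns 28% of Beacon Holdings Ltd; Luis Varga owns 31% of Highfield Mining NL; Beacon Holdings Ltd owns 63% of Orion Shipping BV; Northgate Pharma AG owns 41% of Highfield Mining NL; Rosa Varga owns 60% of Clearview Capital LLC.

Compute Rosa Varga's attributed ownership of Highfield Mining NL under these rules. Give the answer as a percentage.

By sibling attribution (R1), Rosa Varga is treated as also owning Luis Varga's interest in Clearview Capital LLC, giving 60% + 16% = 76%.
By sibling attribution (R1), Rosa Varga is treated as owning Luis Varga's 31% interest in Highfield Mining NL.
Chain via Clearview Capital LLC → Northgate Pharma AG (R3): 76% × 23% × 41% = 7.1668% of Highfield Mining NL.
Chain via Beacon Holdings Ltd → Orion Shipping BV (R3): 28% × 63% × 19% = 3.3516% of Highfield Mining NL.
Direct interest in Highfield Mining NL: 31%.
Aggregating (R2): 7.1668% + 3.3516% + 31% = 41.5184%.

41.5184%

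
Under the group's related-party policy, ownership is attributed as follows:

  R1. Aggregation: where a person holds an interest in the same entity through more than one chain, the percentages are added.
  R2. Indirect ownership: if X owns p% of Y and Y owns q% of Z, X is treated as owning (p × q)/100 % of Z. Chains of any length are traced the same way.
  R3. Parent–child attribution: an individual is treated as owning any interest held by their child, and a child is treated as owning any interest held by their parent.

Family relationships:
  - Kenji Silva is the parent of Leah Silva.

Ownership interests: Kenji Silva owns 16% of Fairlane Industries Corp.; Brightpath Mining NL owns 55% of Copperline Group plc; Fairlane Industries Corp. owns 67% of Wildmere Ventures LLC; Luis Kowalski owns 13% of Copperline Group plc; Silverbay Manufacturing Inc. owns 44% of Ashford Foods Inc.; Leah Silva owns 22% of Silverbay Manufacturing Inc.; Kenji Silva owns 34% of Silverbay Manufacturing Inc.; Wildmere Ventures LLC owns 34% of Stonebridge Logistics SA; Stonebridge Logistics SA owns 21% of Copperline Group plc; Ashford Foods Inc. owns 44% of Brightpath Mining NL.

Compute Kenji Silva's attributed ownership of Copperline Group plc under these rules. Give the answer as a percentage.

6.728288%

By parent–child attribution (R3), Kenji Silva is treated as also owning Leah Silva's interest in Silverbay Manufacturing Inc, giving 34% + 22% = 56%.
Chain via Fairlane Industries Corp. → Wildmere Ventures LLC → Stonebridge Logistics SA (R2): 16% × 67% × 34% × 21% = 0.765408% of Copperline Group plc.
Chain via Silverbay Manufacturing Inc. → Ashford Foods Inc. → Brightpath Mining NL (R2): 56% × 44% × 44% × 55% = 5.96288% of Copperline Group plc.
Aggregating (R1): 0.765408% + 5.96288% = 6.728288%.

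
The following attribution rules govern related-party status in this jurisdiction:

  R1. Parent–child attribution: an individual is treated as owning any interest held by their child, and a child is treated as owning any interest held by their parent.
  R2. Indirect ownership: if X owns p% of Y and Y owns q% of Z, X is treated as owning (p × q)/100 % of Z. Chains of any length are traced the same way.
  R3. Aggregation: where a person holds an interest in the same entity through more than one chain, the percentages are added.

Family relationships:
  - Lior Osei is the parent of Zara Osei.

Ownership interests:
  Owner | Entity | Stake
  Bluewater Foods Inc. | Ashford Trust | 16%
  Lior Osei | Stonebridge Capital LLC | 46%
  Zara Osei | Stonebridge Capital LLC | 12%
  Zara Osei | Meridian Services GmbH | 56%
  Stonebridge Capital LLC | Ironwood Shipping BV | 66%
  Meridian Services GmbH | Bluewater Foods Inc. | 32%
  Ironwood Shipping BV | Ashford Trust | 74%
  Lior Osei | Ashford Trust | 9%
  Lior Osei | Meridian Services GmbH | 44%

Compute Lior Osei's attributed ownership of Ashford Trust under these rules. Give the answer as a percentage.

42.4472%

By parent–child attribution (R1), Lior Osei is treated as also owning Zara Osei's interest in Stonebridge Capital LLC, giving 46% + 12% = 58%.
By parent–child attribution (R1), Lior Osei is treated as also owning Zara Osei's interest in Meridian Services GmbH, giving 44% + 56% = 100%.
Chain via Stonebridge Capital LLC → Ironwood Shipping BV (R2): 58% × 66% × 74% = 28.3272% of Ashford Trust.
Chain via Meridian Services GmbH → Bluewater Foods Inc. (R2): 100% × 32% × 16% = 5.12% of Ashford Trust.
Direct interest in Ashford Trust: 9%.
Aggregating (R3): 28.3272% + 5.12% + 9% = 42.4472%.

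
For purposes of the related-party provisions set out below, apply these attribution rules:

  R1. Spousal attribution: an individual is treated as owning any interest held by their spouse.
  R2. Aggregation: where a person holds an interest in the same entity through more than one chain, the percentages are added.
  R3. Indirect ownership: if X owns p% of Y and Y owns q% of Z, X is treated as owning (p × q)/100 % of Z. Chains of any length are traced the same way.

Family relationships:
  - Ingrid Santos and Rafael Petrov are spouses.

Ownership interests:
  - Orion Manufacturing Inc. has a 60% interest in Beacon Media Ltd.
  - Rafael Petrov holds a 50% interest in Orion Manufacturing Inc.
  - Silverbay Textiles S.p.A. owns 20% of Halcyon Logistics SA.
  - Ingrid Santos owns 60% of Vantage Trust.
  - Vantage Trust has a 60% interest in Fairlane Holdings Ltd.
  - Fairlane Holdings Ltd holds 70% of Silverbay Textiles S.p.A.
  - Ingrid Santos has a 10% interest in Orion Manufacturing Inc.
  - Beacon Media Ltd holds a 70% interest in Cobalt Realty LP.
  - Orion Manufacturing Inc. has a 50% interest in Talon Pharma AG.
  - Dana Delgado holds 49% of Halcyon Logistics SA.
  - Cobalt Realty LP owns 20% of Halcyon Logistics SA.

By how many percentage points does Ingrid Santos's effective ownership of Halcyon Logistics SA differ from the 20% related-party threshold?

9.92

By spousal attribution (R1), Ingrid Santos is treated as also owning Rafael Petrov's interest in Orion Manufacturing Inc, giving 10% + 50% = 60%.
Chain via Orion Manufacturing Inc. → Beacon Media Ltd → Cobalt Realty LP (R3): 60% × 60% × 70% × 20% = 5.04% of Halcyon Logistics SA.
Chain via Vantage Trust → Fairlane Holdings Ltd → Silverbay Textiles S.p.A. (R3): 60% × 60% × 70% × 20% = 5.04% of Halcyon Logistics SA.
Aggregating (R2): 5.04% + 5.04% = 10.08%.
10.08% falls short of the 20% threshold by 9.92 percentage points.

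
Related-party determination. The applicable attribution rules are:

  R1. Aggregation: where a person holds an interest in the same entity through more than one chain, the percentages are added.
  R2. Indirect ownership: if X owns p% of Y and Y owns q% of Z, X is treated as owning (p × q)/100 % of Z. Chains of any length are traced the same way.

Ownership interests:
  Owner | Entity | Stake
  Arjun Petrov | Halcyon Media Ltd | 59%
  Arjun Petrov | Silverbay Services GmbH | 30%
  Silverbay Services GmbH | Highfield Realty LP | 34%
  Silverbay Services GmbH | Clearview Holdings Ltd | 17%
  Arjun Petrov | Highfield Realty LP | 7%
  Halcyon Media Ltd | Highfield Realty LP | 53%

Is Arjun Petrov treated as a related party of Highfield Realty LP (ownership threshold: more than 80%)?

No

Chain via Silverbay Services GmbH (R2): 30% × 34% = 10.2% of Highfield Realty LP.
Chain via Halcyon Media Ltd (R2): 59% × 53% = 31.27% of Highfield Realty LP.
Direct interest in Highfield Realty LP: 7%.
Aggregating (R1): 10.2% + 31.27% + 7% = 48.47%.
48.47% does not exceed the 80% threshold, so Arjun is not a related party to Highfield Realty LP.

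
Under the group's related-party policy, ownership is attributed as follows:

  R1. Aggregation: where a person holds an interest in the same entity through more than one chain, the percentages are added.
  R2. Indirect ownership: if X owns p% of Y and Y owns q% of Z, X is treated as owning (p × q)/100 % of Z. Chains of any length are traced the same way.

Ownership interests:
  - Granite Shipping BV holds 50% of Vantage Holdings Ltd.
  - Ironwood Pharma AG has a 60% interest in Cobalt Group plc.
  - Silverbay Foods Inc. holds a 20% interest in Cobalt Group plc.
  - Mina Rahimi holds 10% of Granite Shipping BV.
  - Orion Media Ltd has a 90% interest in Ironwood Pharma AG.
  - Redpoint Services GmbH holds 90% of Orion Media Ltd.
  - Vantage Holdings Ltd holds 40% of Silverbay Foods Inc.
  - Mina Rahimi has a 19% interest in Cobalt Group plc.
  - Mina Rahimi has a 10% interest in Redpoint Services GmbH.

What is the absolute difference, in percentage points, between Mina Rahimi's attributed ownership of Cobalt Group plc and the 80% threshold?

55.74

Chain via Redpoint Services GmbH → Orion Media Ltd → Ironwood Pharma AG (R2): 10% × 90% × 90% × 60% = 4.86% of Cobalt Group plc.
Chain via Granite Shipping BV → Vantage Holdings Ltd → Silverbay Foods Inc. (R2): 10% × 50% × 40% × 20% = 0.4% of Cobalt Group plc.
Direct interest in Cobalt Group plc: 19%.
Aggregating (R1): 4.86% + 0.4% + 19% = 24.26%.
24.26% falls short of the 80% threshold by 55.74 percentage points.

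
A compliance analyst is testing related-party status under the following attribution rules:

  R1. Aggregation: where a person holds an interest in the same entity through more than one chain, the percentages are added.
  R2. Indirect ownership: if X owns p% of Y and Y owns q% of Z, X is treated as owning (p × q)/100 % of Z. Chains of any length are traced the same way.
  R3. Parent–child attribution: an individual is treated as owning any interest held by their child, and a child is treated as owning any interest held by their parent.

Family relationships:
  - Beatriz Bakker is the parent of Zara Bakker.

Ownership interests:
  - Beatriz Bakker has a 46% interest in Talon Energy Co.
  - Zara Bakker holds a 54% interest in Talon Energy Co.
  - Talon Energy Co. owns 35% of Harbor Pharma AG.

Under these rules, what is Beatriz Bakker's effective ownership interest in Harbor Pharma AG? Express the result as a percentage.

35%

By parent–child attribution (R3), Beatriz Bakker is treated as also owning Zara Bakker's interest in Talon Energy Co, giving 46% + 54% = 100%.
Chain via Talon Energy Co. (R2): 100% × 35% = 35% of Harbor Pharma AG.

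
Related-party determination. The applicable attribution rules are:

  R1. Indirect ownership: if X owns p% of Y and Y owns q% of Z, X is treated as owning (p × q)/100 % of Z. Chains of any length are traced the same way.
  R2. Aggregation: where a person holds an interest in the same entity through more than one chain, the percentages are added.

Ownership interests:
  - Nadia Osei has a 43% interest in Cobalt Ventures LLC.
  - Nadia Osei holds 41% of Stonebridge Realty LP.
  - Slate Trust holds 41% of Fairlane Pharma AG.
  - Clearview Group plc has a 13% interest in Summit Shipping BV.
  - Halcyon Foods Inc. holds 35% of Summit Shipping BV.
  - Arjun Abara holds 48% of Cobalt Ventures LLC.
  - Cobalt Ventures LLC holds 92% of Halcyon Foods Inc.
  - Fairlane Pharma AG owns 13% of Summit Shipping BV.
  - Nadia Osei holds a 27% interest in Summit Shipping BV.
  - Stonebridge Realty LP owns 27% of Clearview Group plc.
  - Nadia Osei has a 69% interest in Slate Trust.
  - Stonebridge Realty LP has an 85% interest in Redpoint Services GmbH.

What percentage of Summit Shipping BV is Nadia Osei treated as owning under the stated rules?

45.9628%

Chain via Slate Trust → Fairlane Pharma AG (R1): 69% × 41% × 13% = 3.6777% of Summit Shipping BV.
Chain via Cobalt Ventures LLC → Halcyon Foods Inc. (R1): 43% × 92% × 35% = 13.846% of Summit Shipping BV.
Chain via Stonebridge Realty LP → Clearview Group plc (R1): 41% × 27% × 13% = 1.4391% of Summit Shipping BV.
Direct interest in Summit Shipping BV: 27%.
Aggregating (R2): 3.6777% + 13.846% + 1.4391% + 27% = 45.9628%.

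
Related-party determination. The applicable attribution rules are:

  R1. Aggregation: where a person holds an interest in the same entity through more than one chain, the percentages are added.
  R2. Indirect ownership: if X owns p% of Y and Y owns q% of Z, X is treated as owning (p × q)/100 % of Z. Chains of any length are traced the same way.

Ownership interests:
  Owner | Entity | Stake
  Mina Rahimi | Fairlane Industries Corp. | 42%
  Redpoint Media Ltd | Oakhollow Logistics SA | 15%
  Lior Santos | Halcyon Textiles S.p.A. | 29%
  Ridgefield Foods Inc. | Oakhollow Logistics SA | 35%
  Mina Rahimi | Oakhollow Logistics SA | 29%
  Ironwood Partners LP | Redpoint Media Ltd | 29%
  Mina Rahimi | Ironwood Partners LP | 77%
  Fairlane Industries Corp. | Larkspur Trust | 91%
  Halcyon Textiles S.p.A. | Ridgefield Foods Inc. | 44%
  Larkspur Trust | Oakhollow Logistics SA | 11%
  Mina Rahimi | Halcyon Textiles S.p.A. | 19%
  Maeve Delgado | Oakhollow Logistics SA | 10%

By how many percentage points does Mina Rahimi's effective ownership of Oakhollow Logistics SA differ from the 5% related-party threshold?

34.4797

Chain via Fairlane Industries Corp. → Larkspur Trust (R2): 42% × 91% × 11% = 4.2042% of Oakhollow Logistics SA.
Chain via Halcyon Textiles S.p.A. → Ridgefield Foods Inc. (R2): 19% × 44% × 35% = 2.926% of Oakhollow Logistics SA.
Chain via Ironwood Partners LP → Redpoint Media Ltd (R2): 77% × 29% × 15% = 3.3495% of Oakhollow Logistics SA.
Direct interest in Oakhollow Logistics SA: 29%.
Aggregating (R1): 4.2042% + 2.926% + 3.3495% + 29% = 39.4797%.
39.4797% exceeds the 5% threshold by 34.4797 percentage points.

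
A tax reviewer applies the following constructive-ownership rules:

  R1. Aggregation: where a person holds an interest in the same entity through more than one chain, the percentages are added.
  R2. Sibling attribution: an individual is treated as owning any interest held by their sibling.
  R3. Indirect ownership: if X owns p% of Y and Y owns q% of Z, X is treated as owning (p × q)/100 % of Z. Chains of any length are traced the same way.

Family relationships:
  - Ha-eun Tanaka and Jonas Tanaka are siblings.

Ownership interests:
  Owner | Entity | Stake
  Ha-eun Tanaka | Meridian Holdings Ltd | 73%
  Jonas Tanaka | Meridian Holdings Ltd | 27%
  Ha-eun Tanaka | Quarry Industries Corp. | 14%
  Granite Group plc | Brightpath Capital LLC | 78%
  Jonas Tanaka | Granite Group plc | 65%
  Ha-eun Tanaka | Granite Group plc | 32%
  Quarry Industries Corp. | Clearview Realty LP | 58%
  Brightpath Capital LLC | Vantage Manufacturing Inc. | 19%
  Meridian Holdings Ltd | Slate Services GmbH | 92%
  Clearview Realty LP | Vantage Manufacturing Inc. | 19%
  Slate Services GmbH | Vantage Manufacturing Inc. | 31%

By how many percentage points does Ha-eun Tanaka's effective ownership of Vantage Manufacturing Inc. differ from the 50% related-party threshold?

By sibling attribution (R2), Ha-eun Tanaka is treated as also owning Jonas Tanaka's interest in Meridian Holdings Ltd, giving 73% + 27% = 100%.
By sibling attribution (R2), Ha-eun Tanaka is treated as also owning Jonas Tanaka's interest in Granite Group plc, giving 32% + 65% = 97%.
Chain via Meridian Holdings Ltd → Slate Services GmbH (R3): 100% × 92% × 31% = 28.52% of Vantage Manufacturing Inc.
Chain via Granite Group plc → Brightpath Capital LLC (R3): 97% × 78% × 19% = 14.3754% of Vantage Manufacturing Inc.
Chain via Quarry Industries Corp. → Clearview Realty LP (R3): 14% × 58% × 19% = 1.5428% of Vantage Manufacturing Inc.
Aggregating (R1): 28.52% + 14.3754% + 1.5428% = 44.4382%.
44.4382% falls short of the 50% threshold by 5.5618 percentage points.

5.5618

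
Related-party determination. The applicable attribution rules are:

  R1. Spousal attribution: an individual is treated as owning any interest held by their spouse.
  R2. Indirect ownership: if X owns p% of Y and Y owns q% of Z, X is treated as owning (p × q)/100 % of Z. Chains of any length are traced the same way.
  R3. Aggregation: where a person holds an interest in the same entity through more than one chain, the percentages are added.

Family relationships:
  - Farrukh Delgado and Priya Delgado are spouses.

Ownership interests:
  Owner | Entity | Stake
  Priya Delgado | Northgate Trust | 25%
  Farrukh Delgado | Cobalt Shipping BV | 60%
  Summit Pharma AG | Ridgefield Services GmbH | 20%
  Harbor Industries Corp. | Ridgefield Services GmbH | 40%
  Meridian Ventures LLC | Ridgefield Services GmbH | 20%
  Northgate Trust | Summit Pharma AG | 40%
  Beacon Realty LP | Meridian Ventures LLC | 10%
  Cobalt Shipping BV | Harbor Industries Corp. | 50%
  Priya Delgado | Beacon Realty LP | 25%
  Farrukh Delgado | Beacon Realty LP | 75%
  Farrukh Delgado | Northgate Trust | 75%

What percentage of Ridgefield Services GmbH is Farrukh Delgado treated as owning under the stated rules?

22%

By spousal attribution (R1), Farrukh Delgado is treated as also owning Priya Delgado's interest in Beacon Realty LP, giving 75% + 25% = 100%.
By spousal attribution (R1), Farrukh Delgado is treated as also owning Priya Delgado's interest in Northgate Trust, giving 75% + 25% = 100%.
Chain via Beacon Realty LP → Meridian Ventures LLC (R2): 100% × 10% × 20% = 2% of Ridgefield Services GmbH.
Chain via Northgate Trust → Summit Pharma AG (R2): 100% × 40% × 20% = 8% of Ridgefield Services GmbH.
Chain via Cobalt Shipping BV → Harbor Industries Corp. (R2): 60% × 50% × 40% = 12% of Ridgefield Services GmbH.
Aggregating (R3): 2% + 8% + 12% = 22%.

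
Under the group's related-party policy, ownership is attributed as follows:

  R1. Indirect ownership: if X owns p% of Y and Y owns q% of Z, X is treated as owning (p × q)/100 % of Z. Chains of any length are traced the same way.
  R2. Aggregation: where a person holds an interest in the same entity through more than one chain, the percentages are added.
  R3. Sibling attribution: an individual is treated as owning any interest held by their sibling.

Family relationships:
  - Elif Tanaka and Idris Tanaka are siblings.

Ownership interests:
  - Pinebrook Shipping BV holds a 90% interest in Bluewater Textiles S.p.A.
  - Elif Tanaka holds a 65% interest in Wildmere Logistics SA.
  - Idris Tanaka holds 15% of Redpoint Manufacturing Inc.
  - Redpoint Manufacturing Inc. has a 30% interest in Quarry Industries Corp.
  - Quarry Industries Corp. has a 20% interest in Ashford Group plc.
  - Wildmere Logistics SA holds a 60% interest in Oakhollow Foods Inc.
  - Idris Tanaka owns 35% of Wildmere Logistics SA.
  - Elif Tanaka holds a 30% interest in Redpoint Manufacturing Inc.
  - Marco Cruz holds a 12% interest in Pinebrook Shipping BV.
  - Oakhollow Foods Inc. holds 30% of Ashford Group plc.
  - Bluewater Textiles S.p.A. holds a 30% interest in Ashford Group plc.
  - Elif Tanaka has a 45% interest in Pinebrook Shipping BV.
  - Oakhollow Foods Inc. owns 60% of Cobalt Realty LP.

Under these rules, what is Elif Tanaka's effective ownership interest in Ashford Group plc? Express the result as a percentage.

By sibling attribution (R3), Elif Tanaka is treated as also owning Idris Tanaka's interest in Wildmere Logistics SA, giving 65% + 35% = 100%.
By sibling attribution (R3), Elif Tanaka is treated as also owning Idris Tanaka's interest in Redpoint Manufacturing Inc, giving 30% + 15% = 45%.
Chain via Wildmere Logistics SA → Oakhollow Foods Inc. (R1): 100% × 60% × 30% = 18% of Ashford Group plc.
Chain via Pinebrook Shipping BV → Bluewater Textiles S.p.A. (R1): 45% × 90% × 30% = 12.15% of Ashford Group plc.
Chain via Redpoint Manufacturing Inc. → Quarry Industries Corp. (R1): 45% × 30% × 20% = 2.7% of Ashford Group plc.
Aggregating (R2): 18% + 12.15% + 2.7% = 32.85%.

32.85%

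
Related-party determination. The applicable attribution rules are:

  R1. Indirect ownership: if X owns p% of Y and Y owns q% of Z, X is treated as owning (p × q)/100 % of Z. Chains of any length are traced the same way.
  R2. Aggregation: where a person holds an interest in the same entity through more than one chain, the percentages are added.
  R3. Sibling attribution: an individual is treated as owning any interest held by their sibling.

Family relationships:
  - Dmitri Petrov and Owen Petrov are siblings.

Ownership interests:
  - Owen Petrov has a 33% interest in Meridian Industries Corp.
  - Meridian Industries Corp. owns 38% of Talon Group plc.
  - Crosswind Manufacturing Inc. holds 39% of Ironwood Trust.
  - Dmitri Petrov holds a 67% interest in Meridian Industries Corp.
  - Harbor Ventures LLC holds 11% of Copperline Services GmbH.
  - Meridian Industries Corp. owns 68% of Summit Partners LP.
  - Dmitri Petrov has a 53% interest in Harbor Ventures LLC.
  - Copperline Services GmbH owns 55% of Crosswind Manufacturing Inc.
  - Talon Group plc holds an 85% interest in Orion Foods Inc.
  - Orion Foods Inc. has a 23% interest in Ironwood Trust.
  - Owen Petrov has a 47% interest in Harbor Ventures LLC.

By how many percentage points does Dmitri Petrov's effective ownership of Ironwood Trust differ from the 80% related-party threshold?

By sibling attribution (R3), Dmitri Petrov is treated as also owning Owen Petrov's interest in Meridian Industries Corp, giving 67% + 33% = 100%.
By sibling attribution (R3), Dmitri Petrov is treated as also owning Owen Petrov's interest in Harbor Ventures LLC, giving 53% + 47% = 100%.
Chain via Meridian Industries Corp. → Talon Group plc → Orion Foods Inc. (R1): 100% × 38% × 85% × 23% = 7.429% of Ironwood Trust.
Chain via Harbor Ventures LLC → Copperline Services GmbH → Crosswind Manufacturing Inc. (R1): 100% × 11% × 55% × 39% = 2.3595% of Ironwood Trust.
Aggregating (R2): 7.429% + 2.3595% = 9.7885%.
9.7885% falls short of the 80% threshold by 70.2115 percentage points.

70.2115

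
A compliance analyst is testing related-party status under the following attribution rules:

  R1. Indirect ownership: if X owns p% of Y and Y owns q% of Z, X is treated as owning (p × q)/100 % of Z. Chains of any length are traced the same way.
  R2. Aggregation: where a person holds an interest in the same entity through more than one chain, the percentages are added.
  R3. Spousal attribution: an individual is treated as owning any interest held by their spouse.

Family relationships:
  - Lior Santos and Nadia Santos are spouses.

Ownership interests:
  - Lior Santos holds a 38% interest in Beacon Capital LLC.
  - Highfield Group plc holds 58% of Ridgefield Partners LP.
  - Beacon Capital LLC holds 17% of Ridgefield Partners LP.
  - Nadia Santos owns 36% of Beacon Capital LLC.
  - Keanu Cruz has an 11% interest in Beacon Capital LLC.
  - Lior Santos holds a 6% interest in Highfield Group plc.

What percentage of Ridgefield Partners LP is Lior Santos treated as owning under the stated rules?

By spousal attribution (R3), Lior Santos is treated as also owning Nadia Santos's interest in Beacon Capital LLC, giving 38% + 36% = 74%.
Chain via Beacon Capital LLC (R1): 74% × 17% = 12.58% of Ridgefield Partners LP.
Chain via Highfield Group plc (R1): 6% × 58% = 3.48% of Ridgefield Partners LP.
Aggregating (R2): 12.58% + 3.48% = 16.06%.

16.06%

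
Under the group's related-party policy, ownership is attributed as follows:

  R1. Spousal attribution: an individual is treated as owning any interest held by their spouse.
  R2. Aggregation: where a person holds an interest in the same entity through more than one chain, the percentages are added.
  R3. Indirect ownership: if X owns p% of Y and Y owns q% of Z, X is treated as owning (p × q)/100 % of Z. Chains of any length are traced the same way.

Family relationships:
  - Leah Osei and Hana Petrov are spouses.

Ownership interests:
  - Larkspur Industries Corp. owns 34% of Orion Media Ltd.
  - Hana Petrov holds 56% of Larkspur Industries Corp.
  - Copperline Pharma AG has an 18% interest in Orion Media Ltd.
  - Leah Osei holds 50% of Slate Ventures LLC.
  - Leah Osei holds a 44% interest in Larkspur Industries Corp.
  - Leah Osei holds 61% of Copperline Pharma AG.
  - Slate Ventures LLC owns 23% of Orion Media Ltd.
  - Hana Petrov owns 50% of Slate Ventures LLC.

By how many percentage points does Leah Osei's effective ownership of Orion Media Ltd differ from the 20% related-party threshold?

47.98

By spousal attribution (R1), Leah Osei is treated as also owning Hana Petrov's interest in Slate Ventures LLC, giving 50% + 50% = 100%.
By spousal attribution (R1), Leah Osei is treated as also owning Hana Petrov's interest in Larkspur Industries Corp, giving 44% + 56% = 100%.
Chain via Copperline Pharma AG (R3): 61% × 18% = 10.98% of Orion Media Ltd.
Chain via Slate Ventures LLC (R3): 100% × 23% = 23% of Orion Media Ltd.
Chain via Larkspur Industries Corp. (R3): 100% × 34% = 34% of Orion Media Ltd.
Aggregating (R2): 10.98% + 23% + 34% = 67.98%.
67.98% exceeds the 20% threshold by 47.98 percentage points.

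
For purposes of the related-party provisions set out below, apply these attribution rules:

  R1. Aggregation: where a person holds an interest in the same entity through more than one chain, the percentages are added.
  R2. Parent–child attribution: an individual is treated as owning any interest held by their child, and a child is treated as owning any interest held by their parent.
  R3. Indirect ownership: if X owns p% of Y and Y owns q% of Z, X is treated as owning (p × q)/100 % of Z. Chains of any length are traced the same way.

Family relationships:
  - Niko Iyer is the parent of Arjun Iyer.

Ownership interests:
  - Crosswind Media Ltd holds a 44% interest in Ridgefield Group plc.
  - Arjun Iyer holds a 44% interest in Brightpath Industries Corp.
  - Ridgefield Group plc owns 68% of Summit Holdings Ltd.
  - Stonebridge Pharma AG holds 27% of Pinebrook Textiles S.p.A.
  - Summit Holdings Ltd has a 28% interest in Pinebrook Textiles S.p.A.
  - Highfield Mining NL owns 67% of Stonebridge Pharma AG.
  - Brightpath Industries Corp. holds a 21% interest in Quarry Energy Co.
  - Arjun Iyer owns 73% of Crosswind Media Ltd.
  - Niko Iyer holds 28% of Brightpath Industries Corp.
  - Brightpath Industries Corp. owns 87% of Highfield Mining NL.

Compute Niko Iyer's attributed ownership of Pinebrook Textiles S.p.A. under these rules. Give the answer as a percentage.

By parent–child attribution (R2), Niko Iyer is treated as also owning Arjun Iyer's interest in Brightpath Industries Corp, giving 28% + 44% = 72%.
By parent–child attribution (R2), Niko Iyer is treated as owning Arjun Iyer's 73% interest in Crosswind Media Ltd.
Chain via Brightpath Industries Corp. → Highfield Mining NL → Stonebridge Pharma AG (R3): 72% × 87% × 67% × 27% = 11.331576% of Pinebrook Textiles S.p.A.
Chain via Crosswind Media Ltd → Ridgefield Group plc → Summit Holdings Ltd (R3): 73% × 44% × 68% × 28% = 6.115648% of Pinebrook Textiles S.p.A.
Aggregating (R1): 11.331576% + 6.115648% = 17.447224%.

17.447224%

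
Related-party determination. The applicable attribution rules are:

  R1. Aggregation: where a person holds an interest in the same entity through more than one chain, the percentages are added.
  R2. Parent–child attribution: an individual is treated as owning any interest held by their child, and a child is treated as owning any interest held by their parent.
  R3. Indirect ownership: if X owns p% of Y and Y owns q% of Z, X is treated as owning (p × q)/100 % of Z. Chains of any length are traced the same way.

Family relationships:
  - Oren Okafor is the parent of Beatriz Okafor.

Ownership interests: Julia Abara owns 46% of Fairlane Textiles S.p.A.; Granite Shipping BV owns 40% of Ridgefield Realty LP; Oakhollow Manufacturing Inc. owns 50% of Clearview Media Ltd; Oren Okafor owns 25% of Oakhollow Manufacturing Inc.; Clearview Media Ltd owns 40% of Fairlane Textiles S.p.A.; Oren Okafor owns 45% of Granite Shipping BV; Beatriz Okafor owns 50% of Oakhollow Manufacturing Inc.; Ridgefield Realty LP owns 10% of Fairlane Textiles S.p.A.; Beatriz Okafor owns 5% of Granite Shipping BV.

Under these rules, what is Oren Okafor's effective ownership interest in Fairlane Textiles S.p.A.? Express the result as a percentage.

17%

By parent–child attribution (R2), Oren Okafor is treated as also owning Beatriz Okafor's interest in Granite Shipping BV, giving 45% + 5% = 50%.
By parent–child attribution (R2), Oren Okafor is treated as also owning Beatriz Okafor's interest in Oakhollow Manufacturing Inc, giving 25% + 50% = 75%.
Chain via Granite Shipping BV → Ridgefield Realty LP (R3): 50% × 40% × 10% = 2% of Fairlane Textiles S.p.A.
Chain via Oakhollow Manufacturing Inc. → Clearview Media Ltd (R3): 75% × 50% × 40% = 15% of Fairlane Textiles S.p.A.
Aggregating (R1): 2% + 15% = 17%.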